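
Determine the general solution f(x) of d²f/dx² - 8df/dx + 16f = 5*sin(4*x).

f = 5*cos(4*x)/32 + C1*exp(4*x) + C2*x*exp(4*x)

Characteristic equation r² - 8r + 16 = 0 has discriminant (-8)² - 4·(16) = 0, so r = 4 is a repeated root.
Hence f_h = (C1 + C2*x)*exp(4*x).
Try f_p = A*cos(4*x) + B*sin(4*x). Substituting and equating the coefficients of cos(4x) and sin(4x) gives A = 5/32, B = 0, so f_p = 5*cos(4*x)/32.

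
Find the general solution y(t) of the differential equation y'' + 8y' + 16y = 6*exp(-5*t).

y = 6*exp(-5*t) + C1*exp(-4*t) + C2*t*exp(-4*t)

Characteristic equation r² + 8r + 16 = 0 has discriminant (8)² - 4·(16) = 0, so r = -4 is a repeated root.
Hence y_h = (C1 + C2*t)*exp(-4*t).
Try y_p = A*exp(-5*t). Substituting into the equation and dividing by exp(-5*t) gives A = 6, so y_p = 6*exp(-5*t).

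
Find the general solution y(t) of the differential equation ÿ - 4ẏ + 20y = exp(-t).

y = exp(-t)/25 + C1*cos(4*t)*exp(2*t) + C2*exp(2*t)*sin(4*t)

Characteristic equation r² - 4r + 20 = 0 has discriminant (-4)² - 4·(20) = -64 < 0, so r = 2 ± 4i.
Hence y_h = C1*cos(4*t)*exp(2*t) + C2*exp(2*t)*sin(4*t).
Try y_p = A*exp(-t). Substituting into the equation and dividing by exp(-t) gives A = 1/25, so y_p = exp(-t)/25.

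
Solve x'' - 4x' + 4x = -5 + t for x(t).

x = -1 + t/4 + C1*exp(2*t) + C2*t*exp(2*t)

Characteristic equation r² - 4r + 4 = 0 has discriminant (-4)² - 4·(4) = 0, so r = 2 is a repeated root.
Hence x_h = (C1 + C2*t)*exp(2*t).
For the particular solution try x_p = A0 + A1*t. Substituting and matching coefficients of each power of t gives A0 = -1, A1 = 1/4, so x_p = -1 + t/4.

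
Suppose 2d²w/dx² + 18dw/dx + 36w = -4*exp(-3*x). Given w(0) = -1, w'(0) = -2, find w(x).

Divide through by 2: w'' + 9w' + 18w = -2*exp(-3*x).
Characteristic equation r² + 9r + 18 = 0 factors as (r + 6)(r + 3) = 0, so r = -6, -3.
Hence w_h = C1*exp(-6*x) + C2*exp(-3*x).
Since exp(-3*x) solves the homogeneous equation (r = -3 is a root of multiplicity 1), multiply the trial by x. Try w_p = A*x*exp(-3*x). Substituting into the equation and dividing by exp(-3*x) gives A = -2/3, so w_p = -2*x*exp(-3*x)/3.
General solution: w = C1*exp(-6*x) + C2*exp(-3*x) - 2*x*exp(-3*x)/3.
Apply the initial conditions: w(0) = C1 + C2 = -1 and w'(0) = -2/3 - 6*C1 - 3*C2 = -2. Solving gives C1 = 13/9, C2 = -22/9.

w = -22*exp(-3*x)/9 + 13*exp(-6*x)/9 - 2*x*exp(-3*x)/3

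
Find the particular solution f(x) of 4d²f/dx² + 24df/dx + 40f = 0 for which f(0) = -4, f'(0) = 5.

Divide through by 4: f'' + 6f' + 10f = 0.
Characteristic equation r² + 6r + 10 = 0 has discriminant (6)² - 4·(10) = -4 < 0, so r = -3 ± i.
Hence f_h = C1*cos(x)*exp(-3*x) + C2*exp(-3*x)*sin(x).
Apply the initial conditions: f(0) = C1 = -4 and f'(0) = C2 - 3*C1 = 5. Solving gives C1 = -4, C2 = -7.

f = -7*exp(-3*x)*sin(x) - 4*cos(x)*exp(-3*x)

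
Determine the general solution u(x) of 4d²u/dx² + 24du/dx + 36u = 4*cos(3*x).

u = sin(3*x)/18 + C1*exp(-3*x) + C2*x*exp(-3*x)

Divide through by 4: u'' + 6u' + 9u = cos(3*x).
Characteristic equation r² + 6r + 9 = 0 has discriminant (6)² - 4·(9) = 0, so r = -3 is a repeated root.
Hence u_h = (C1 + C2*x)*exp(-3*x).
Try u_p = A*cos(3*x) + B*sin(3*x). Substituting and equating the coefficients of cos(3x) and sin(3x) gives A = 0, B = 1/18, so u_p = sin(3*x)/18.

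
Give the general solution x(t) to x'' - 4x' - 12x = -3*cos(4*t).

x = 3*sin(4*t)/65 + 21*cos(4*t)/260 + C1*exp(-2*t) + C2*exp(6*t)

Characteristic equation r² - 4r - 12 = 0 factors as (r + 2)(r - 6) = 0, so r = -2, 6.
Hence x_h = C1*exp(-2*t) + C2*exp(6*t).
Try x_p = A*cos(4*t) + B*sin(4*t). Substituting and equating the coefficients of cos(4t) and sin(4t) gives A = 21/260, B = 3/65, so x_p = 3*sin(4*t)/65 + 21*cos(4*t)/260.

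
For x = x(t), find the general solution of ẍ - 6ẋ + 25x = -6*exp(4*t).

x = -6*exp(4*t)/17 + C1*cos(4*t)*exp(3*t) + C2*exp(3*t)*sin(4*t)

Characteristic equation r² - 6r + 25 = 0 has discriminant (-6)² - 4·(25) = -64 < 0, so r = 3 ± 4i.
Hence x_h = C1*cos(4*t)*exp(3*t) + C2*exp(3*t)*sin(4*t).
Try x_p = A*exp(4*t). Substituting into the equation and dividing by exp(4*t) gives A = -6/17, so x_p = -6*exp(4*t)/17.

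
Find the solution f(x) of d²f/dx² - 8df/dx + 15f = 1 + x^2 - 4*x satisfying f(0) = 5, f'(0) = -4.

f = -157/3375 - 1184*exp(5*x)/125 - 44*x/225 + x**2/15 + 392*exp(3*x)/27

Characteristic equation r² - 8r + 15 = 0 factors as (r - 5)(r - 3) = 0, so r = 5, 3.
Hence f_h = C1*exp(5*x) + C2*exp(3*x).
For the particular solution try f_p = A0 + A1*x + A2*x^2. Substituting and matching coefficients of each power of x gives A0 = -157/3375, A1 = -44/225, A2 = 1/15, so f_p = -157/3375 - 44*x/225 + x^2/15.
General solution: f = -157/3375 - 44*x/225 + x^2/15 + C1*exp(5*x) + C2*exp(3*x).
Apply the initial conditions: f(0) = -157/3375 + C1 + C2 = 5 and f'(0) = -44/225 + 3*C2 + 5*C1 = -4. Solving gives C1 = -1184/125, C2 = 392/27.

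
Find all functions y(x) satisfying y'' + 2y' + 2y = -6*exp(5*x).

Characteristic equation r² + 2r + 2 = 0 has discriminant (2)² - 4·(2) = -4 < 0, so r = -1 ± i.
Hence y_h = C1*cos(x)*exp(-x) + C2*exp(-x)*sin(x).
Try y_p = A*exp(5*x). Substituting into the equation and dividing by exp(5*x) gives A = -6/37, so y_p = -6*exp(5*x)/37.

y = -6*exp(5*x)/37 + C1*cos(x)*exp(-x) + C2*exp(-x)*sin(x)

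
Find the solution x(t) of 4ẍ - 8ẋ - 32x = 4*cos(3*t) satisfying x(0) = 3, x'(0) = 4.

x = -17*cos(3*t)/325 - 6*sin(3*t)/325 + 53*exp(-2*t)/39 + 127*exp(4*t)/75

Divide through by 4: x'' - 2x' - 8x = cos(3*t).
Characteristic equation r² - 2r - 8 = 0 factors as (r - 4)(r + 2) = 0, so r = 4, -2.
Hence x_h = C1*exp(4*t) + C2*exp(-2*t).
Try x_p = A*cos(3*t) + B*sin(3*t). Substituting and equating the coefficients of cos(3t) and sin(3t) gives A = -17/325, B = -6/325, so x_p = -17*cos(3*t)/325 - 6*sin(3*t)/325.
General solution: x = -17*cos(3*t)/325 - 6*sin(3*t)/325 + C1*exp(4*t) + C2*exp(-2*t).
Apply the initial conditions: x(0) = -17/325 + C1 + C2 = 3 and x'(0) = -18/325 - 2*C2 + 4*C1 = 4. Solving gives C1 = 127/75, C2 = 53/39.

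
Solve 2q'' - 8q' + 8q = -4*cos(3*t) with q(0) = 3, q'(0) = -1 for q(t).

q = 10*cos(3*t)/169 + 24*sin(3*t)/169 + 497*exp(2*t)/169 - 95*t*exp(2*t)/13

Divide through by 2: q'' - 4q' + 4q = -2*cos(3*t).
Characteristic equation r² - 4r + 4 = 0 has discriminant (-4)² - 4·(4) = 0, so r = 2 is a repeated root.
Hence q_h = (C1 + C2*t)*exp(2*t).
Try q_p = A*cos(3*t) + B*sin(3*t). Substituting and equating the coefficients of cos(3t) and sin(3t) gives A = 10/169, B = 24/169, so q_p = 10*cos(3*t)/169 + 24*sin(3*t)/169.
General solution: q = 10*cos(3*t)/169 + 24*sin(3*t)/169 + C1*exp(2*t) + C2*t*exp(2*t).
Apply the initial conditions: q(0) = 10/169 + C1 = 3 and q'(0) = 72/169 + C2 + 2*C1 = -1. Solving gives C1 = 497/169, C2 = -95/13.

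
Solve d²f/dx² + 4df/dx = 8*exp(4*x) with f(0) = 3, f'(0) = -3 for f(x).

Characteristic equation r² + 4r = 0 factors as (r + 4)r = 0, so r = -4, 0.
Hence f_h = C1*exp(-4*x) + C2.
Try f_p = A*exp(4*x). Substituting into the equation and dividing by exp(4*x) gives A = 1/4, so f_p = exp(4*x)/4.
General solution: f = C2 + exp(4*x)/4 + C1*exp(-4*x).
Apply the initial conditions: f(0) = 1/4 + C1 + C2 = 3 and f'(0) = 1 - 4*C1 = -3. Solving gives C1 = 1, C2 = 7/4.

f = 7/4 + exp(4*x)/4 + exp(-4*x)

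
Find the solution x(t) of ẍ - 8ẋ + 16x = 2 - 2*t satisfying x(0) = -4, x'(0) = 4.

x = 1/16 - 65*exp(4*t)/16 - t/8 + 163*t*exp(4*t)/8

Characteristic equation r² - 8r + 16 = 0 has discriminant (-8)² - 4·(16) = 0, so r = 4 is a repeated root.
Hence x_h = (C1 + C2*t)*exp(4*t).
For the particular solution try x_p = A0 + A1*t. Substituting and matching coefficients of each power of t gives A0 = 1/16, A1 = -1/8, so x_p = 1/16 - t/8.
General solution: x = 1/16 - t/8 + C1*exp(4*t) + C2*t*exp(4*t).
Apply the initial conditions: x(0) = 1/16 + C1 = -4 and x'(0) = -1/8 + C2 + 4*C1 = 4. Solving gives C1 = -65/16, C2 = 163/8.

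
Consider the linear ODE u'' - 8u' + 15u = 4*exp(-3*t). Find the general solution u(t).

Characteristic equation r² - 8r + 15 = 0 factors as (r - 5)(r - 3) = 0, so r = 5, 3.
Hence u_h = C1*exp(5*t) + C2*exp(3*t).
Try u_p = A*exp(-3*t). Substituting into the equation and dividing by exp(-3*t) gives A = 1/12, so u_p = exp(-3*t)/12.

u = exp(-3*t)/12 + C1*exp(5*t) + C2*exp(3*t)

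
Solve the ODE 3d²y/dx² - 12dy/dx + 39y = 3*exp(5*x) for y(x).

y = exp(5*x)/18 + C1*cos(3*x)*exp(2*x) + C2*exp(2*x)*sin(3*x)

Divide through by 3: y'' - 4y' + 13y = exp(5*x).
Characteristic equation r² - 4r + 13 = 0 has discriminant (-4)² - 4·(13) = -36 < 0, so r = 2 ± 3i.
Hence y_h = C1*cos(3*x)*exp(2*x) + C2*exp(2*x)*sin(3*x).
Try y_p = A*exp(5*x). Substituting into the equation and dividing by exp(5*x) gives A = 1/18, so y_p = exp(5*x)/18.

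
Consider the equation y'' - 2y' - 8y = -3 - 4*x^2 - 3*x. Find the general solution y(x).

y = 15/32 + x**2/2 + x/8 + C1*exp(-2*x) + C2*exp(4*x)

Characteristic equation r² - 2r - 8 = 0 factors as (r + 2)(r - 4) = 0, so r = -2, 4.
Hence y_h = C1*exp(-2*x) + C2*exp(4*x).
For the particular solution try y_p = A0 + A1*x + A2*x^2. Substituting and matching coefficients of each power of x gives A0 = 15/32, A1 = 1/8, A2 = 1/2, so y_p = 15/32 + x^2/2 + x/8.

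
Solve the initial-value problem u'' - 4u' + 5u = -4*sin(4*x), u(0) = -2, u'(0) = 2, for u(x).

u = -64*cos(4*x)/377 + 44*sin(4*x)/377 - 690*cos(x)*exp(2*x)/377 + 1958*exp(2*x)*sin(x)/377

Characteristic equation r² - 4r + 5 = 0 has discriminant (-4)² - 4·(5) = -4 < 0, so r = 2 ± i.
Hence u_h = C1*cos(x)*exp(2*x) + C2*exp(2*x)*sin(x).
Try u_p = A*cos(4*x) + B*sin(4*x). Substituting and equating the coefficients of cos(4x) and sin(4x) gives A = -64/377, B = 44/377, so u_p = -64*cos(4*x)/377 + 44*sin(4*x)/377.
General solution: u = -64*cos(4*x)/377 + 44*sin(4*x)/377 + C1*cos(x)*exp(2*x) + C2*exp(2*x)*sin(x).
Apply the initial conditions: u(0) = -64/377 + C1 = -2 and u'(0) = 176/377 + C2 + 2*C1 = 2. Solving gives C1 = -690/377, C2 = 1958/377.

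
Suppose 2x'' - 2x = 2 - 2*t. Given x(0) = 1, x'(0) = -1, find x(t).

x = -1 + t + 2*exp(-t)

Divide through by 2: x'' - x = 1 - t.
Characteristic equation r² - 1 = 0 factors as (r + 1)(r - 1) = 0, so r = -1, 1.
Hence x_h = C1*exp(-t) + C2*exp(t).
For the particular solution try x_p = A0 + A1*t. Substituting and matching coefficients of each power of t gives A0 = -1, A1 = 1, so x_p = -1 + t.
General solution: x = -1 + t + C1*exp(-t) + C2*exp(t).
Apply the initial conditions: x(0) = -1 + C1 + C2 = 1 and x'(0) = 1 + C2 - C1 = -1. Solving gives C1 = 2, C2 = 0.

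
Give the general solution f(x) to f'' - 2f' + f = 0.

Characteristic equation r² - 2r + 1 = 0 has discriminant (-2)² - 4·(1) = 0, so r = 1 is a repeated root.
Hence f_h = (C1 + C2*x)*exp(x).

f = C1*exp(x) + C2*x*exp(x)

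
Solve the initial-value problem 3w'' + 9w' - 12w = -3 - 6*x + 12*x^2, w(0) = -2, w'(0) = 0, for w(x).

w = -1 - x - x**2 - 3*exp(x)/5 - 2*exp(-4*x)/5

Divide through by 3: w'' + 3w' - 4w = -1 - 2*x + 4*x^2.
Characteristic equation r² + 3r - 4 = 0 factors as (r + 4)(r - 1) = 0, so r = -4, 1.
Hence w_h = C1*exp(-4*x) + C2*exp(x).
For the particular solution try w_p = A0 + A1*x + A2*x^2. Substituting and matching coefficients of each power of x gives A0 = -1, A1 = -1, A2 = -1, so w_p = -1 - x - x^2.
General solution: w = -1 - x - x^2 + C1*exp(-4*x) + C2*exp(x).
Apply the initial conditions: w(0) = -1 + C1 + C2 = -2 and w'(0) = -1 + C2 - 4*C1 = 0. Solving gives C1 = -2/5, C2 = -3/5.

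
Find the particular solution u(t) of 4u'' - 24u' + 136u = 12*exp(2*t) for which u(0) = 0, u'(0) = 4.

u = 3*exp(2*t)/26 - 3*cos(5*t)*exp(3*t)/26 + 107*exp(3*t)*sin(5*t)/130

Divide through by 4: u'' - 6u' + 34u = 3*exp(2*t).
Characteristic equation r² - 6r + 34 = 0 has discriminant (-6)² - 4·(34) = -100 < 0, so r = 3 ± 5i.
Hence u_h = C1*cos(5*t)*exp(3*t) + C2*exp(3*t)*sin(5*t).
Try u_p = A*exp(2*t). Substituting into the equation and dividing by exp(2*t) gives A = 3/26, so u_p = 3*exp(2*t)/26.
General solution: u = 3*exp(2*t)/26 + C1*cos(5*t)*exp(3*t) + C2*exp(3*t)*sin(5*t).
Apply the initial conditions: u(0) = 3/26 + C1 = 0 and u'(0) = 3/13 + 3*C1 + 5*C2 = 4. Solving gives C1 = -3/26, C2 = 107/130.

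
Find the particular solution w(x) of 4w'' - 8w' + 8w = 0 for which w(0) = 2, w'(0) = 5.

w = 2*cos(x)*exp(x) + 3*exp(x)*sin(x)

Divide through by 4: w'' - 2w' + 2w = 0.
Characteristic equation r² - 2r + 2 = 0 has discriminant (-2)² - 4·(2) = -4 < 0, so r = 1 ± i.
Hence w_h = C1*cos(x)*exp(x) + C2*exp(x)*sin(x).
Apply the initial conditions: w(0) = C1 = 2 and w'(0) = C1 + C2 = 5. Solving gives C1 = 2, C2 = 3.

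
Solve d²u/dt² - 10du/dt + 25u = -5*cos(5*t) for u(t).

Characteristic equation r² - 10r + 25 = 0 has discriminant (-10)² - 4·(25) = 0, so r = 5 is a repeated root.
Hence u_h = (C1 + C2*t)*exp(5*t).
Try u_p = A*cos(5*t) + B*sin(5*t). Substituting and equating the coefficients of cos(5t) and sin(5t) gives A = 0, B = 1/10, so u_p = sin(5*t)/10.

u = sin(5*t)/10 + C1*exp(5*t) + C2*t*exp(5*t)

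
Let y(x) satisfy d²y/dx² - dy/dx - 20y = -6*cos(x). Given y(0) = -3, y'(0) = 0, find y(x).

y = -31*exp(-4*x)/17 - 19*exp(5*x)/13 + 3*sin(x)/221 + 63*cos(x)/221

Characteristic equation r² - r - 20 = 0 factors as (r - 5)(r + 4) = 0, so r = 5, -4.
Hence y_h = C1*exp(5*x) + C2*exp(-4*x).
Try y_p = A*cos(x) + B*sin(x). Substituting and equating the coefficients of cos(x) and sin(x) gives A = 63/221, B = 3/221, so y_p = 3*sin(x)/221 + 63*cos(x)/221.
General solution: y = 3*sin(x)/221 + 63*cos(x)/221 + C1*exp(5*x) + C2*exp(-4*x).
Apply the initial conditions: y(0) = 63/221 + C1 + C2 = -3 and y'(0) = 3/221 - 4*C2 + 5*C1 = 0. Solving gives C1 = -19/13, C2 = -31/17.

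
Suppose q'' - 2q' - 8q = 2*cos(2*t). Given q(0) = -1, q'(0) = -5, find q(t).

q = -11*exp(4*t)/10 - 3*cos(2*t)/20 - sin(2*t)/20 + exp(-2*t)/4

Characteristic equation r² - 2r - 8 = 0 factors as (r + 2)(r - 4) = 0, so r = -2, 4.
Hence q_h = C1*exp(-2*t) + C2*exp(4*t).
Try q_p = A*cos(2*t) + B*sin(2*t). Substituting and equating the coefficients of cos(2t) and sin(2t) gives A = -3/20, B = -1/20, so q_p = -3*cos(2*t)/20 - sin(2*t)/20.
General solution: q = -3*cos(2*t)/20 - sin(2*t)/20 + C1*exp(-2*t) + C2*exp(4*t).
Apply the initial conditions: q(0) = -3/20 + C1 + C2 = -1 and q'(0) = -1/10 - 2*C1 + 4*C2 = -5. Solving gives C1 = 1/4, C2 = -11/10.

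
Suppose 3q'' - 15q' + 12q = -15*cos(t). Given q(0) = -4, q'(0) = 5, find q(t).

q = -37*exp(t)/6 - 15*cos(t)/34 + 25*sin(t)/34 + 133*exp(4*t)/51

Divide through by 3: q'' - 5q' + 4q = -5*cos(t).
Characteristic equation r² - 5r + 4 = 0 factors as (r - 4)(r - 1) = 0, so r = 4, 1.
Hence q_h = C1*exp(4*t) + C2*exp(t).
Try q_p = A*cos(t) + B*sin(t). Substituting and equating the coefficients of cos(t) and sin(t) gives A = -15/34, B = 25/34, so q_p = -15*cos(t)/34 + 25*sin(t)/34.
General solution: q = -15*cos(t)/34 + 25*sin(t)/34 + C1*exp(4*t) + C2*exp(t).
Apply the initial conditions: q(0) = -15/34 + C1 + C2 = -4 and q'(0) = 25/34 + C2 + 4*C1 = 5. Solving gives C1 = 133/51, C2 = -37/6.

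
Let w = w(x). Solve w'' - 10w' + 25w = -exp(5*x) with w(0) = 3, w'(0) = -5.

Characteristic equation r² - 10r + 25 = 0 has discriminant (-10)² - 4·(25) = 0, so r = 5 is a repeated root.
Hence w_h = (C1 + C2*x)*exp(5*x).
Since exp(5*x) solves the homogeneous equation (r = 5 is a root of multiplicity 2), multiply the trial by x^2. Try w_p = A*x^2*exp(5*x). Substituting into the equation and dividing by exp(5*x) gives A = -1/2, so w_p = -x^2*exp(5*x)/2.
General solution: w = C1*exp(5*x) - x^2*exp(5*x)/2 + C2*x*exp(5*x).
Apply the initial conditions: w(0) = C1 = 3 and w'(0) = C2 + 5*C1 = -5. Solving gives C1 = 3, C2 = -20.

w = 3*exp(5*x) - 20*x*exp(5*x) - x**2*exp(5*x)/2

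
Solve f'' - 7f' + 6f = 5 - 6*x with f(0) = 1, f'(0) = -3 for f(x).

Characteristic equation r² - 7r + 6 = 0 factors as (r - 6)(r - 1) = 0, so r = 6, 1.
Hence f_h = C1*exp(6*x) + C2*exp(x).
For the particular solution try f_p = A0 + A1*x. Substituting and matching coefficients of each power of x gives A0 = -1/3, A1 = -1, so f_p = -1/3 - x.
General solution: f = -1/3 - x + C1*exp(6*x) + C2*exp(x).
Apply the initial conditions: f(0) = -1/3 + C1 + C2 = 1 and f'(0) = -1 + C2 + 6*C1 = -3. Solving gives C1 = -2/3, C2 = 2.

f = -1/3 - x + 2*exp(x) - 2*exp(6*x)/3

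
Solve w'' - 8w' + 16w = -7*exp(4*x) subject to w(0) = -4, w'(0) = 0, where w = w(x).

w = -4*exp(4*x) + 16*x*exp(4*x) - 7*x**2*exp(4*x)/2

Characteristic equation r² - 8r + 16 = 0 has discriminant (-8)² - 4·(16) = 0, so r = 4 is a repeated root.
Hence w_h = (C1 + C2*x)*exp(4*x).
Since exp(4*x) solves the homogeneous equation (r = 4 is a root of multiplicity 2), multiply the trial by x^2. Try w_p = A*x^2*exp(4*x). Substituting into the equation and dividing by exp(4*x) gives A = -7/2, so w_p = -7*x^2*exp(4*x)/2.
General solution: w = C1*exp(4*x) - 7*x^2*exp(4*x)/2 + C2*x*exp(4*x).
Apply the initial conditions: w(0) = C1 = -4 and w'(0) = C2 + 4*C1 = 0. Solving gives C1 = -4, C2 = 16.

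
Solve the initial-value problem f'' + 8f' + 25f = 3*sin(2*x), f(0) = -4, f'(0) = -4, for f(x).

f = -48*cos(2*x)/697 + 63*sin(2*x)/697 - 13874*exp(-4*x)*sin(3*x)/2091 - 2740*cos(3*x)*exp(-4*x)/697

Characteristic equation r² + 8r + 25 = 0 has discriminant (8)² - 4·(25) = -36 < 0, so r = -4 ± 3i.
Hence f_h = C1*cos(3*x)*exp(-4*x) + C2*exp(-4*x)*sin(3*x).
Try f_p = A*cos(2*x) + B*sin(2*x). Substituting and equating the coefficients of cos(2x) and sin(2x) gives A = -48/697, B = 63/697, so f_p = -48*cos(2*x)/697 + 63*sin(2*x)/697.
General solution: f = -48*cos(2*x)/697 + 63*sin(2*x)/697 + C1*cos(3*x)*exp(-4*x) + C2*exp(-4*x)*sin(3*x).
Apply the initial conditions: f(0) = -48/697 + C1 = -4 and f'(0) = 126/697 - 4*C1 + 3*C2 = -4. Solving gives C1 = -2740/697, C2 = -13874/2091.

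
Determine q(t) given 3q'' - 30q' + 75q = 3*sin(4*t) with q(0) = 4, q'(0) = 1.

q = 9*sin(4*t)/1681 + 40*cos(4*t)/1681 + 6684*exp(5*t)/1681 - 775*t*exp(5*t)/41

Divide through by 3: q'' - 10q' + 25q = sin(4*t).
Characteristic equation r² - 10r + 25 = 0 has discriminant (-10)² - 4·(25) = 0, so r = 5 is a repeated root.
Hence q_h = (C1 + C2*t)*exp(5*t).
Try q_p = A*cos(4*t) + B*sin(4*t). Substituting and equating the coefficients of cos(4t) and sin(4t) gives A = 40/1681, B = 9/1681, so q_p = 9*sin(4*t)/1681 + 40*cos(4*t)/1681.
General solution: q = 9*sin(4*t)/1681 + 40*cos(4*t)/1681 + C1*exp(5*t) + C2*t*exp(5*t).
Apply the initial conditions: q(0) = 40/1681 + C1 = 4 and q'(0) = 36/1681 + C2 + 5*C1 = 1. Solving gives C1 = 6684/1681, C2 = -775/41.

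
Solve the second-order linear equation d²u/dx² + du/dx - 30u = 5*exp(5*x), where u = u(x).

Characteristic equation r² + r - 30 = 0 factors as (r + 6)(r - 5) = 0, so r = -6, 5.
Hence u_h = C1*exp(-6*x) + C2*exp(5*x).
Since exp(5*x) solves the homogeneous equation (r = 5 is a root of multiplicity 1), multiply the trial by x. Try u_p = A*x*exp(5*x). Substituting into the equation and dividing by exp(5*x) gives A = 5/11, so u_p = 5*x*exp(5*x)/11.

u = C1*exp(-6*x) + C2*exp(5*x) + 5*x*exp(5*x)/11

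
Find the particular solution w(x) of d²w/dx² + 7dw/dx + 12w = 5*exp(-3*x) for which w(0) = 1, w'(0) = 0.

w = -exp(-3*x) + 2*exp(-4*x) + 5*x*exp(-3*x)

Characteristic equation r² + 7r + 12 = 0 factors as (r + 4)(r + 3) = 0, so r = -4, -3.
Hence w_h = C1*exp(-4*x) + C2*exp(-3*x).
Since exp(-3*x) solves the homogeneous equation (r = -3 is a root of multiplicity 1), multiply the trial by x. Try w_p = A*x*exp(-3*x). Substituting into the equation and dividing by exp(-3*x) gives A = 5, so w_p = 5*x*exp(-3*x).
General solution: w = C1*exp(-4*x) + C2*exp(-3*x) + 5*x*exp(-3*x).
Apply the initial conditions: w(0) = C1 + C2 = 1 and w'(0) = 5 - 4*C1 - 3*C2 = 0. Solving gives C1 = 2, C2 = -1.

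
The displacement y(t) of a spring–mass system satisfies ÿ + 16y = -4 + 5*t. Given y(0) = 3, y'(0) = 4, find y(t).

Characteristic equation r² + 16 = 0 has discriminant (0)² - 4·(16) = -64 < 0, so r = ± 4i.
Hence y_h = C1*cos(4*t) + C2*sin(4*t).
For the particular solution try y_p = A0 + A1*t. Substituting and matching coefficients of each power of t gives A0 = -1/4, A1 = 5/16, so y_p = -1/4 + 5*t/16.
General solution: y = -1/4 + 5*t/16 + C1*cos(4*t) + C2*sin(4*t).
Apply the initial conditions: y(0) = -1/4 + C1 = 3 and y'(0) = 5/16 + 4*C2 = 4. Solving gives C1 = 13/4, C2 = 59/64.

y = -1/4 + 5*t/16 + 13*cos(4*t)/4 + 59*sin(4*t)/64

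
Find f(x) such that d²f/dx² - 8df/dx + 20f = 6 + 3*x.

f = 9/25 + 3*x/20 + C1*cos(2*x)*exp(4*x) + C2*exp(4*x)*sin(2*x)

Characteristic equation r² - 8r + 20 = 0 has discriminant (-8)² - 4·(20) = -16 < 0, so r = 4 ± 2i.
Hence f_h = C1*cos(2*x)*exp(4*x) + C2*exp(4*x)*sin(2*x).
For the particular solution try f_p = A0 + A1*x. Substituting and matching coefficients of each power of x gives A0 = 9/25, A1 = 3/20, so f_p = 9/25 + 3*x/20.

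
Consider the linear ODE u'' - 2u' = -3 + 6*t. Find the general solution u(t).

Characteristic equation r² - 2r = 0 factors as (r - 2)r = 0, so r = 2, 0.
Hence u_h = C1*exp(2*t) + C2.
Since 0 is a characteristic root (multiplicity 1), multiply the polynomial trial by t: try u_p = t*(A0 + A1*t). Substituting and matching coefficients of each power of t gives A0 = 0, A1 = -3/2, so u_p = -3*t^2/2.

u = C2 - 3*t**2/2 + C1*exp(2*t)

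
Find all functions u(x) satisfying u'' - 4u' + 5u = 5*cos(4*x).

u = -80*sin(4*x)/377 - 55*cos(4*x)/377 + C1*cos(x)*exp(2*x) + C2*exp(2*x)*sin(x)

Characteristic equation r² - 4r + 5 = 0 has discriminant (-4)² - 4·(5) = -4 < 0, so r = 2 ± i.
Hence u_h = C1*cos(x)*exp(2*x) + C2*exp(2*x)*sin(x).
Try u_p = A*cos(4*x) + B*sin(4*x). Substituting and equating the coefficients of cos(4x) and sin(4x) gives A = -55/377, B = -80/377, so u_p = -80*sin(4*x)/377 - 55*cos(4*x)/377.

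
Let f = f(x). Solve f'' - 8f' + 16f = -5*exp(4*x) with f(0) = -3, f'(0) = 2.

f = -3*exp(4*x) + 14*x*exp(4*x) - 5*x**2*exp(4*x)/2

Characteristic equation r² - 8r + 16 = 0 has discriminant (-8)² - 4·(16) = 0, so r = 4 is a repeated root.
Hence f_h = (C1 + C2*x)*exp(4*x).
Since exp(4*x) solves the homogeneous equation (r = 4 is a root of multiplicity 2), multiply the trial by x^2. Try f_p = A*x^2*exp(4*x). Substituting into the equation and dividing by exp(4*x) gives A = -5/2, so f_p = -5*x^2*exp(4*x)/2.
General solution: f = C1*exp(4*x) - 5*x^2*exp(4*x)/2 + C2*x*exp(4*x).
Apply the initial conditions: f(0) = C1 = -3 and f'(0) = C2 + 4*C1 = 2. Solving gives C1 = -3, C2 = 14.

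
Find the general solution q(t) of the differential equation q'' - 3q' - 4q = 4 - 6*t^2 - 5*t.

q = 1/2 - t + 3*t**2/2 + C1*exp(-t) + C2*exp(4*t)

Characteristic equation r² - 3r - 4 = 0 factors as (r + 1)(r - 4) = 0, so r = -1, 4.
Hence q_h = C1*exp(-t) + C2*exp(4*t).
For the particular solution try q_p = A0 + A1*t + A2*t^2. Substituting and matching coefficients of each power of t gives A0 = 1/2, A1 = -1, A2 = 3/2, so q_p = 1/2 - t + 3*t^2/2.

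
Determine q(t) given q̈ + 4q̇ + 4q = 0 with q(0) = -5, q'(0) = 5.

Characteristic equation r² + 4r + 4 = 0 has discriminant (4)² - 4·(4) = 0, so r = -2 is a repeated root.
Hence q_h = (C1 + C2*t)*exp(-2*t).
Apply the initial conditions: q(0) = C1 = -5 and q'(0) = C2 - 2*C1 = 5. Solving gives C1 = -5, C2 = -5.

q = -5*exp(-2*t) - 5*t*exp(-2*t)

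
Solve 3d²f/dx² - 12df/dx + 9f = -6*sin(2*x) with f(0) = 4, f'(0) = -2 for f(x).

Divide through by 3: f'' - 4f' + 3f = -2*sin(2*x).
Characteristic equation r² - 4r + 3 = 0 factors as (r - 3)(r - 1) = 0, so r = 3, 1.
Hence f_h = C1*exp(3*x) + C2*exp(x).
Try f_p = A*cos(2*x) + B*sin(2*x). Substituting and equating the coefficients of cos(2x) and sin(2x) gives A = -16/65, B = 2/65, so f_p = -16*cos(2*x)/65 + 2*sin(2*x)/65.
General solution: f = -16*cos(2*x)/65 + 2*sin(2*x)/65 + C1*exp(3*x) + C2*exp(x).
Apply the initial conditions: f(0) = -16/65 + C1 + C2 = 4 and f'(0) = 4/65 + C2 + 3*C1 = -2. Solving gives C1 = -41/13, C2 = 37/5.

f = -41*exp(3*x)/13 - 16*cos(2*x)/65 + 2*sin(2*x)/65 + 37*exp(x)/5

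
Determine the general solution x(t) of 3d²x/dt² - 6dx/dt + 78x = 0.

x = C1*cos(5*t)*exp(t) + C2*exp(t)*sin(5*t)

Divide through by 3: x'' - 2x' + 26x = 0.
Characteristic equation r² - 2r + 26 = 0 has discriminant (-2)² - 4·(26) = -100 < 0, so r = 1 ± 5i.
Hence x_h = C1*cos(5*t)*exp(t) + C2*exp(t)*sin(5*t).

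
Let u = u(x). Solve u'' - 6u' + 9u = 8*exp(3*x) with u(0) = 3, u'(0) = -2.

u = 3*exp(3*x) - 11*x*exp(3*x) + 4*x**2*exp(3*x)

Characteristic equation r² - 6r + 9 = 0 has discriminant (-6)² - 4·(9) = 0, so r = 3 is a repeated root.
Hence u_h = (C1 + C2*x)*exp(3*x).
Since exp(3*x) solves the homogeneous equation (r = 3 is a root of multiplicity 2), multiply the trial by x^2. Try u_p = A*x^2*exp(3*x). Substituting into the equation and dividing by exp(3*x) gives A = 4, so u_p = 4*x^2*exp(3*x).
General solution: u = C1*exp(3*x) + 4*x^2*exp(3*x) + C2*x*exp(3*x).
Apply the initial conditions: u(0) = C1 = 3 and u'(0) = C2 + 3*C1 = -2. Solving gives C1 = 3, C2 = -11.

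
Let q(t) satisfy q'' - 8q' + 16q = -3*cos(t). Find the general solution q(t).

q = -45*cos(t)/289 + 24*sin(t)/289 + C1*exp(4*t) + C2*t*exp(4*t)

Characteristic equation r² - 8r + 16 = 0 has discriminant (-8)² - 4·(16) = 0, so r = 4 is a repeated root.
Hence q_h = (C1 + C2*t)*exp(4*t).
Try q_p = A*cos(t) + B*sin(t). Substituting and equating the coefficients of cos(t) and sin(t) gives A = -45/289, B = 24/289, so q_p = -45*cos(t)/289 + 24*sin(t)/289.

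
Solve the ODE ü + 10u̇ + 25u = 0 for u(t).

Characteristic equation r² + 10r + 25 = 0 has discriminant (10)² - 4·(25) = 0, so r = -5 is a repeated root.
Hence u_h = (C1 + C2*t)*exp(-5*t).

u = C1*exp(-5*t) + C2*t*exp(-5*t)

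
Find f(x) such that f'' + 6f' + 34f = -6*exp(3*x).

f = -6*exp(3*x)/61 + C1*cos(5*x)*exp(-3*x) + C2*exp(-3*x)*sin(5*x)

Characteristic equation r² + 6r + 34 = 0 has discriminant (6)² - 4·(34) = -100 < 0, so r = -3 ± 5i.
Hence f_h = C1*cos(5*x)*exp(-3*x) + C2*exp(-3*x)*sin(5*x).
Try f_p = A*exp(3*x). Substituting into the equation and dividing by exp(3*x) gives A = -6/61, so f_p = -6*exp(3*x)/61.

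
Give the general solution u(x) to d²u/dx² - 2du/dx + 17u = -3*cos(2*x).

u = -39*cos(2*x)/185 + 12*sin(2*x)/185 + C1*cos(4*x)*exp(x) + C2*exp(x)*sin(4*x)

Characteristic equation r² - 2r + 17 = 0 has discriminant (-2)² - 4·(17) = -64 < 0, so r = 1 ± 4i.
Hence u_h = C1*cos(4*x)*exp(x) + C2*exp(x)*sin(4*x).
Try u_p = A*cos(2*x) + B*sin(2*x). Substituting and equating the coefficients of cos(2x) and sin(2x) gives A = -39/185, B = 12/185, so u_p = -39*cos(2*x)/185 + 12*sin(2*x)/185.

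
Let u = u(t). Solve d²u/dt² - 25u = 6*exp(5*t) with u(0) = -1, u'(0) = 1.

Characteristic equation r² - 25 = 0 factors as (r + 5)(r - 5) = 0, so r = -5, 5.
Hence u_h = C1*exp(-5*t) + C2*exp(5*t).
Since exp(5*t) solves the homogeneous equation (r = 5 is a root of multiplicity 1), multiply the trial by t. Try u_p = A*t*exp(5*t). Substituting into the equation and dividing by exp(5*t) gives A = 3/5, so u_p = 3*t*exp(5*t)/5.
General solution: u = C1*exp(-5*t) + C2*exp(5*t) + 3*t*exp(5*t)/5.
Apply the initial conditions: u(0) = C1 + C2 = -1 and u'(0) = 3/5 - 5*C1 + 5*C2 = 1. Solving gives C1 = -27/50, C2 = -23/50.

u = -27*exp(-5*t)/50 - 23*exp(5*t)/50 + 3*t*exp(5*t)/5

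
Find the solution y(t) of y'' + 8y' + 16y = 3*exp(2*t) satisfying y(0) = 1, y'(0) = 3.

y = exp(2*t)/12 + 11*exp(-4*t)/12 + 13*t*exp(-4*t)/2

Characteristic equation r² + 8r + 16 = 0 has discriminant (8)² - 4·(16) = 0, so r = -4 is a repeated root.
Hence y_h = (C1 + C2*t)*exp(-4*t).
Try y_p = A*exp(2*t). Substituting into the equation and dividing by exp(2*t) gives A = 1/12, so y_p = exp(2*t)/12.
General solution: y = exp(2*t)/12 + C1*exp(-4*t) + C2*t*exp(-4*t).
Apply the initial conditions: y(0) = 1/12 + C1 = 1 and y'(0) = 1/6 + C2 - 4*C1 = 3. Solving gives C1 = 11/12, C2 = 13/2.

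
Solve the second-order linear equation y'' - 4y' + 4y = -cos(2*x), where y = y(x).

Characteristic equation r² - 4r + 4 = 0 has discriminant (-4)² - 4·(4) = 0, so r = 2 is a repeated root.
Hence y_h = (C1 + C2*x)*exp(2*x).
Try y_p = A*cos(2*x) + B*sin(2*x). Substituting and equating the coefficients of cos(2x) and sin(2x) gives A = 0, B = 1/8, so y_p = sin(2*x)/8.

y = sin(2*x)/8 + C1*exp(2*x) + C2*x*exp(2*x)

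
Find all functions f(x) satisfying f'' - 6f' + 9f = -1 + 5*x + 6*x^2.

Characteristic equation r² - 6r + 9 = 0 has discriminant (-6)² - 4·(9) = 0, so r = 3 is a repeated root.
Hence f_h = (C1 + C2*x)*exp(3*x).
For the particular solution try f_p = A0 + A1*x + A2*x^2. Substituting and matching coefficients of each power of x gives A0 = 19/27, A1 = 13/9, A2 = 2/3, so f_p = 19/27 + 2*x^2/3 + 13*x/9.

f = 19/27 + 2*x**2/3 + 13*x/9 + C1*exp(3*x) + C2*x*exp(3*x)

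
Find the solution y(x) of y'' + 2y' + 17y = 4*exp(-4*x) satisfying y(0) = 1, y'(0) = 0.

Characteristic equation r² + 2r + 17 = 0 has discriminant (2)² - 4·(17) = -64 < 0, so r = -1 ± 4i.
Hence y_h = C1*cos(4*x)*exp(-x) + C2*exp(-x)*sin(4*x).
Try y_p = A*exp(-4*x). Substituting into the equation and dividing by exp(-4*x) gives A = 4/25, so y_p = 4*exp(-4*x)/25.
General solution: y = 4*exp(-4*x)/25 + C1*cos(4*x)*exp(-x) + C2*exp(-x)*sin(4*x).
Apply the initial conditions: y(0) = 4/25 + C1 = 1 and y'(0) = -16/25 - C1 + 4*C2 = 0. Solving gives C1 = 21/25, C2 = 37/100.

y = 4*exp(-4*x)/25 + 21*cos(4*x)*exp(-x)/25 + 37*exp(-x)*sin(4*x)/100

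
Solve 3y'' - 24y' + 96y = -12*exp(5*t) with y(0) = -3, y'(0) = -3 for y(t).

y = -4*exp(5*t)/17 - 47*cos(4*t)*exp(4*t)/17 + 157*exp(4*t)*sin(4*t)/68

Divide through by 3: y'' - 8y' + 32y = -4*exp(5*t).
Characteristic equation r² - 8r + 32 = 0 has discriminant (-8)² - 4·(32) = -64 < 0, so r = 4 ± 4i.
Hence y_h = C1*cos(4*t)*exp(4*t) + C2*exp(4*t)*sin(4*t).
Try y_p = A*exp(5*t). Substituting into the equation and dividing by exp(5*t) gives A = -4/17, so y_p = -4*exp(5*t)/17.
General solution: y = -4*exp(5*t)/17 + C1*cos(4*t)*exp(4*t) + C2*exp(4*t)*sin(4*t).
Apply the initial conditions: y(0) = -4/17 + C1 = -3 and y'(0) = -20/17 + 4*C1 + 4*C2 = -3. Solving gives C1 = -47/17, C2 = 157/68.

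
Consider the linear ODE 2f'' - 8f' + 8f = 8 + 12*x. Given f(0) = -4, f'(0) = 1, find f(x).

f = 5/2 - 13*exp(2*x)/2 + 3*x/2 + 25*x*exp(2*x)/2

Divide through by 2: f'' - 4f' + 4f = 4 + 6*x.
Characteristic equation r² - 4r + 4 = 0 has discriminant (-4)² - 4·(4) = 0, so r = 2 is a repeated root.
Hence f_h = (C1 + C2*x)*exp(2*x).
For the particular solution try f_p = A0 + A1*x. Substituting and matching coefficients of each power of x gives A0 = 5/2, A1 = 3/2, so f_p = 5/2 + 3*x/2.
General solution: f = 5/2 + 3*x/2 + C1*exp(2*x) + C2*x*exp(2*x).
Apply the initial conditions: f(0) = 5/2 + C1 = -4 and f'(0) = 3/2 + C2 + 2*C1 = 1. Solving gives C1 = -13/2, C2 = 25/2.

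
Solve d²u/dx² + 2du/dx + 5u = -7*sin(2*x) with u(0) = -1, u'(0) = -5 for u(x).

u = -7*sin(2*x)/17 + 28*cos(2*x)/17 - 58*exp(-x)*sin(2*x)/17 - 45*cos(2*x)*exp(-x)/17

Characteristic equation r² + 2r + 5 = 0 has discriminant (2)² - 4·(5) = -16 < 0, so r = -1 ± 2i.
Hence u_h = C1*cos(2*x)*exp(-x) + C2*exp(-x)*sin(2*x).
Try u_p = A*cos(2*x) + B*sin(2*x). Substituting and equating the coefficients of cos(2x) and sin(2x) gives A = 28/17, B = -7/17, so u_p = -7*sin(2*x)/17 + 28*cos(2*x)/17.
General solution: u = -7*sin(2*x)/17 + 28*cos(2*x)/17 + C1*cos(2*x)*exp(-x) + C2*exp(-x)*sin(2*x).
Apply the initial conditions: u(0) = 28/17 + C1 = -1 and u'(0) = -14/17 - C1 + 2*C2 = -5. Solving gives C1 = -45/17, C2 = -58/17.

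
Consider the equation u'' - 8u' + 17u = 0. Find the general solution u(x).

Characteristic equation r² - 8r + 17 = 0 has discriminant (-8)² - 4·(17) = -4 < 0, so r = 4 ± i.
Hence u_h = C1*cos(x)*exp(4*x) + C2*exp(4*x)*sin(x).

u = C1*cos(x)*exp(4*x) + C2*exp(4*x)*sin(x)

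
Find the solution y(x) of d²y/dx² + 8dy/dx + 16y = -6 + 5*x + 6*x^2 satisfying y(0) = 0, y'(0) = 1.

y = -25/64 - x/16 + 3*x**2/8 + 25*exp(-4*x)/64 + 21*x*exp(-4*x)/8

Characteristic equation r² + 8r + 16 = 0 has discriminant (8)² - 4·(16) = 0, so r = -4 is a repeated root.
Hence y_h = (C1 + C2*x)*exp(-4*x).
For the particular solution try y_p = A0 + A1*x + A2*x^2. Substituting and matching coefficients of each power of x gives A0 = -25/64, A1 = -1/16, A2 = 3/8, so y_p = -25/64 - x/16 + 3*x^2/8.
General solution: y = -25/64 - x/16 + 3*x^2/8 + C1*exp(-4*x) + C2*x*exp(-4*x).
Apply the initial conditions: y(0) = -25/64 + C1 = 0 and y'(0) = -1/16 + C2 - 4*C1 = 1. Solving gives C1 = 25/64, C2 = 21/8.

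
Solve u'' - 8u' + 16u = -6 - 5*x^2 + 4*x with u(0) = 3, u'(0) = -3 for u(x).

Characteristic equation r² - 8r + 16 = 0 has discriminant (-8)² - 4·(16) = 0, so r = 4 is a repeated root.
Hence u_h = (C1 + C2*x)*exp(4*x).
For the particular solution try u_p = A0 + A1*x + A2*x^2. Substituting and matching coefficients of each power of x gives A0 = -47/128, A1 = -1/16, A2 = -5/16, so u_p = -47/128 - 5*x^2/16 - x/16.
General solution: u = -47/128 - 5*x^2/16 - x/16 + C1*exp(4*x) + C2*x*exp(4*x).
Apply the initial conditions: u(0) = -47/128 + C1 = 3 and u'(0) = -1/16 + C2 + 4*C1 = -3. Solving gives C1 = 431/128, C2 = -525/32.

u = -47/128 - 5*x**2/16 - x/16 + 431*exp(4*x)/128 - 525*x*exp(4*x)/32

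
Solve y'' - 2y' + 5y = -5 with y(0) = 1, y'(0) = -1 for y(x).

y = -1 + 2*cos(2*x)*exp(x) - 3*exp(x)*sin(2*x)/2

Characteristic equation r² - 2r + 5 = 0 has discriminant (-2)² - 4·(5) = -16 < 0, so r = 1 ± 2i.
Hence y_h = C1*cos(2*x)*exp(x) + C2*exp(x)*sin(2*x).
For the particular solution try y_p = A0. Substituting and matching coefficients of each power of x gives A0 = -1, so y_p = -1.
General solution: y = -1 + C1*cos(2*x)*exp(x) + C2*exp(x)*sin(2*x).
Apply the initial conditions: y(0) = -1 + C1 = 1 and y'(0) = C1 + 2*C2 = -1. Solving gives C1 = 2, C2 = -3/2.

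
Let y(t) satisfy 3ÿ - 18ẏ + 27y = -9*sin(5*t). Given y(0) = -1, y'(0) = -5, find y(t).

y = -533*exp(3*t)/578 - 45*cos(5*t)/578 + 12*sin(5*t)/289 - 83*t*exp(3*t)/34

Divide through by 3: y'' - 6y' + 9y = -3*sin(5*t).
Characteristic equation r² - 6r + 9 = 0 has discriminant (-6)² - 4·(9) = 0, so r = 3 is a repeated root.
Hence y_h = (C1 + C2*t)*exp(3*t).
Try y_p = A*cos(5*t) + B*sin(5*t). Substituting and equating the coefficients of cos(5t) and sin(5t) gives A = -45/578, B = 12/289, so y_p = -45*cos(5*t)/578 + 12*sin(5*t)/289.
General solution: y = -45*cos(5*t)/578 + 12*sin(5*t)/289 + C1*exp(3*t) + C2*t*exp(3*t).
Apply the initial conditions: y(0) = -45/578 + C1 = -1 and y'(0) = 60/289 + C2 + 3*C1 = -5. Solving gives C1 = -533/578, C2 = -83/34.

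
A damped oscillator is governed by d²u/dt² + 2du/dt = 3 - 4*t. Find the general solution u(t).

Characteristic equation r² + 2r = 0 factors as (r + 2)r = 0, so r = -2, 0.
Hence u_h = C1*exp(-2*t) + C2.
Since 0 is a characteristic root (multiplicity 1), multiply the polynomial trial by t: try u_p = t*(A0 + A1*t). Substituting and matching coefficients of each power of t gives A0 = 5/2, A1 = -1, so u_p = -t^2 + 5*t/2.

u = C2 - t**2 + 5*t/2 + C1*exp(-2*t)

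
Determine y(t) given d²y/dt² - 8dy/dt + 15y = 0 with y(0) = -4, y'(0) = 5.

Characteristic equation r² - 8r + 15 = 0 factors as (r - 5)(r - 3) = 0, so r = 5, 3.
Hence y_h = C1*exp(5*t) + C2*exp(3*t).
Apply the initial conditions: y(0) = C1 + C2 = -4 and y'(0) = 3*C2 + 5*C1 = 5. Solving gives C1 = 17/2, C2 = -25/2.

y = -25*exp(3*t)/2 + 17*exp(5*t)/2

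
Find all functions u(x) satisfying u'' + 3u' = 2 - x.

u = C2 - x**2/6 + 7*x/9 + C1*exp(-3*x)

Characteristic equation r² + 3r = 0 factors as (r + 3)r = 0, so r = -3, 0.
Hence u_h = C1*exp(-3*x) + C2.
Since 0 is a characteristic root (multiplicity 1), multiply the polynomial trial by x: try u_p = x*(A0 + A1*x). Substituting and matching coefficients of each power of x gives A0 = 7/9, A1 = -1/6, so u_p = -x^2/6 + 7*x/9.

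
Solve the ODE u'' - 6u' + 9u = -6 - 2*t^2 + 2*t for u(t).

u = -2/3 - 2*t**2/9 - 2*t/27 + C1*exp(3*t) + C2*t*exp(3*t)

Characteristic equation r² - 6r + 9 = 0 has discriminant (-6)² - 4·(9) = 0, so r = 3 is a repeated root.
Hence u_h = (C1 + C2*t)*exp(3*t).
For the particular solution try u_p = A0 + A1*t + A2*t^2. Substituting and matching coefficients of each power of t gives A0 = -2/3, A1 = -2/27, A2 = -2/9, so u_p = -2/3 - 2*t^2/9 - 2*t/27.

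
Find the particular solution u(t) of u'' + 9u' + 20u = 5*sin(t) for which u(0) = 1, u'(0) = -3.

Characteristic equation r² + 9r + 20 = 0 factors as (r + 5)(r + 4) = 0, so r = -5, -4.
Hence u_h = C1*exp(-5*t) + C2*exp(-4*t).
Try u_p = A*cos(t) + B*sin(t). Substituting and equating the coefficients of cos(t) and sin(t) gives A = -45/442, B = 95/442, so u_p = -45*cos(t)/442 + 95*sin(t)/442.
General solution: u = -45*cos(t)/442 + 95*sin(t)/442 + C1*exp(-5*t) + C2*exp(-4*t).
Apply the initial conditions: u(0) = -45/442 + C1 + C2 = 1 and u'(0) = 95/442 - 5*C1 - 4*C2 = -3. Solving gives C1 = -31/26, C2 = 39/17.

u = -45*cos(t)/442 - 31*exp(-5*t)/26 + 39*exp(-4*t)/17 + 95*sin(t)/442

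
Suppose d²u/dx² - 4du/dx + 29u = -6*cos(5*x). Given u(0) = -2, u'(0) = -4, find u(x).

Characteristic equation r² - 4r + 29 = 0 has discriminant (-4)² - 4·(29) = -100 < 0, so r = 2 ± 5i.
Hence u_h = C1*cos(5*x)*exp(2*x) + C2*exp(2*x)*sin(5*x).
Try u_p = A*cos(5*x) + B*sin(5*x). Substituting and equating the coefficients of cos(5x) and sin(5x) gives A = -3/52, B = 15/52, so u_p = -3*cos(5*x)/52 + 15*sin(5*x)/52.
General solution: u = -3*cos(5*x)/52 + 15*sin(5*x)/52 + C1*cos(5*x)*exp(2*x) + C2*exp(2*x)*sin(5*x).
Apply the initial conditions: u(0) = -3/52 + C1 = -2 and u'(0) = 75/52 + 2*C1 + 5*C2 = -4. Solving gives C1 = -101/52, C2 = -81/260.

u = -3*cos(5*x)/52 + 15*sin(5*x)/52 - 101*cos(5*x)*exp(2*x)/52 - 81*exp(2*x)*sin(5*x)/260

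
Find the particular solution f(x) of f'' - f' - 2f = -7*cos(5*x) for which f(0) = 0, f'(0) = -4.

f = -130*exp(2*x)/87 + 35*sin(5*x)/754 + 97*exp(-x)/78 + 189*cos(5*x)/754

Characteristic equation r² - r - 2 = 0 factors as (r - 2)(r + 1) = 0, so r = 2, -1.
Hence f_h = C1*exp(2*x) + C2*exp(-x).
Try f_p = A*cos(5*x) + B*sin(5*x). Substituting and equating the coefficients of cos(5x) and sin(5x) gives A = 189/754, B = 35/754, so f_p = 35*sin(5*x)/754 + 189*cos(5*x)/754.
General solution: f = 35*sin(5*x)/754 + 189*cos(5*x)/754 + C1*exp(2*x) + C2*exp(-x).
Apply the initial conditions: f(0) = 189/754 + C1 + C2 = 0 and f'(0) = 175/754 - C2 + 2*C1 = -4. Solving gives C1 = -130/87, C2 = 97/78.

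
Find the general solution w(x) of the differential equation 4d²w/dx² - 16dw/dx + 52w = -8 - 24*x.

Divide through by 4: w'' - 4w' + 13w = -2 - 6*x.
Characteristic equation r² - 4r + 13 = 0 has discriminant (-4)² - 4·(13) = -36 < 0, so r = 2 ± 3i.
Hence w_h = C1*cos(3*x)*exp(2*x) + C2*exp(2*x)*sin(3*x).
For the particular solution try w_p = A0 + A1*x. Substituting and matching coefficients of each power of x gives A0 = -50/169, A1 = -6/13, so w_p = -50/169 - 6*x/13.

w = -50/169 - 6*x/13 + C1*cos(3*x)*exp(2*x) + C2*exp(2*x)*sin(3*x)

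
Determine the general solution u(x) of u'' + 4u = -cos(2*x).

u = C1*cos(2*x) + C2*sin(2*x) - x*sin(2*x)/4

Characteristic equation r² + 4 = 0 has discriminant (0)² - 4·(4) = -16 < 0, so r = ± 2i.
Hence u_h = C1*cos(2*x) + C2*sin(2*x).
Since ±2i are characteristic roots, multiply the trial by x. Try u_p = x*(A*cos(2*x) + B*sin(2*x)). Substituting and equating the coefficients of cos(2x) and sin(2x) gives A = 0, B = -1/4, so u_p = -x*sin(2*x)/4.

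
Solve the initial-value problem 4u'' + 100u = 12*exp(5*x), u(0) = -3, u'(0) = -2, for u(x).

u = -153*cos(5*x)/50 - 23*sin(5*x)/50 + 3*exp(5*x)/50

Divide through by 4: u'' + 25u = 3*exp(5*x).
Characteristic equation r² + 25 = 0 has discriminant (0)² - 4·(25) = -100 < 0, so r = ± 5i.
Hence u_h = C1*cos(5*x) + C2*sin(5*x).
Try u_p = A*exp(5*x). Substituting into the equation and dividing by exp(5*x) gives A = 3/50, so u_p = 3*exp(5*x)/50.
General solution: u = 3*exp(5*x)/50 + C1*cos(5*x) + C2*sin(5*x).
Apply the initial conditions: u(0) = 3/50 + C1 = -3 and u'(0) = 3/10 + 5*C2 = -2. Solving gives C1 = -153/50, C2 = -23/50.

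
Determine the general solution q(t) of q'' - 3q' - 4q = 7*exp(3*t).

Characteristic equation r² - 3r - 4 = 0 factors as (r + 1)(r - 4) = 0, so r = -1, 4.
Hence q_h = C1*exp(-t) + C2*exp(4*t).
Try q_p = A*exp(3*t). Substituting into the equation and dividing by exp(3*t) gives A = -7/4, so q_p = -7*exp(3*t)/4.

q = -7*exp(3*t)/4 + C1*exp(-t) + C2*exp(4*t)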